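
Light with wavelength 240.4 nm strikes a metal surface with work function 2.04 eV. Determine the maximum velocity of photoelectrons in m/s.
1.0472e+06 m/s

First, find the maximum kinetic energy:
E_photon = hc/λ = 5.1574 eV
KE_max = E_photon - φ = 5.1574 - 2.04 = 3.1174 eV

Convert to Joules: KE_max = 3.1174 × 1.602×10⁻¹⁹ J = 4.9946e-19 J

Then use KE = ½mv² to find velocity:
v = √(2·KE/m) = √(2 × 4.9946e-19 J / 9.109e-31 kg)
v = 1.0472e+06 m/s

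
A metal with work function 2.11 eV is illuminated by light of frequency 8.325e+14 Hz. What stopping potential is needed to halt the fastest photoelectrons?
1.3329 V

The stopping potential V_s satisfies: eV_s = KE_max

First, find KE_max using Einstein's equation:
E_photon = hf = (6.626×10⁻³⁴ J·s)(8.325e+14 Hz) = 3.4429 eV
KE_max = E_photon - φ = 3.4429 - 2.11 = 1.3329 eV

Since eV_s = KE_max:
V_s = KE_max/e = 1.3329 V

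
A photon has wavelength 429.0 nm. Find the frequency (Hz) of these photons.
6.9882e+14 Hz

Using the wave equation: c = fλ

Solving for frequency:
f = c/λ = (3×10⁸ m/s) / (429.0×10⁻⁹ m)
f = 6.9882e+14 Hz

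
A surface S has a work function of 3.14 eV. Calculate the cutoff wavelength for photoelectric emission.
394.85 nm

The threshold wavelength is when the photon energy equals the work function:
hc/λ₀ = φ

Solving for λ₀:
λ₀ = hc/φ = (6.626×10⁻³⁴ J·s)(3×10⁸ m/s) / (3.14 eV × 1.602×10⁻¹⁹ J/eV)
λ₀ = 394.85 nm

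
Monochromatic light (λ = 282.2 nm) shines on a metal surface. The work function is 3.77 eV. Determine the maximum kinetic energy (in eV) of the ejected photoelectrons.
0.6235 eV

Using Einstein's photoelectric equation: KE_max = hf - φ = hc/λ - φ

First, calculate the photon energy:
E_photon = hc/λ = (6.626×10⁻³⁴ J·s)(3×10⁸ m/s) / (282.2×10⁻⁹ m)
E_photon = 4.3935 eV

Then, the maximum kinetic energy:
KE_max = E_photon - φ = 4.3935 eV - 3.77 eV = 0.6235 eV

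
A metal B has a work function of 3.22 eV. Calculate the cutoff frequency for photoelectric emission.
7.7859e+14 Hz

The threshold frequency is when the photon energy equals the work function:
hf₀ = φ

Solving for f₀:
f₀ = φ/h = (3.22 eV × 1.602×10⁻¹⁹ J/eV) / (6.626×10⁻³⁴ J·s)
f₀ = 7.7859e+14 Hz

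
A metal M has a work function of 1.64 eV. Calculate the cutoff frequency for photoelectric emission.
3.9655e+14 Hz

The threshold frequency is when the photon energy equals the work function:
hf₀ = φ

Solving for f₀:
f₀ = φ/h = (1.64 eV × 1.602×10⁻¹⁹ J/eV) / (6.626×10⁻³⁴ J·s)
f₀ = 3.9655e+14 Hz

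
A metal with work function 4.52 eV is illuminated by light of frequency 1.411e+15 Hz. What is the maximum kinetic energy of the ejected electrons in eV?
1.3154 eV

Using Einstein's photoelectric equation: KE_max = hf - φ

First, calculate the photon energy:
E_photon = hf = (6.626×10⁻³⁴ J·s)(1.411e+15 Hz)
E_photon = 5.8354 eV

Then, the maximum kinetic energy:
KE_max = E_photon - φ = 5.8354 eV - 4.52 eV = 1.3154 eV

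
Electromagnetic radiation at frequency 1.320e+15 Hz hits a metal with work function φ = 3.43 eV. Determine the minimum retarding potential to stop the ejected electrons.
2.0291 V

The stopping potential V_s satisfies: eV_s = KE_max

First, find KE_max using Einstein's equation:
E_photon = hf = (6.626×10⁻³⁴ J·s)(1.320e+15 Hz) = 5.4591 eV
KE_max = E_photon - φ = 5.4591 - 3.43 = 2.0291 eV

Since eV_s = KE_max:
V_s = KE_max/e = 2.0291 V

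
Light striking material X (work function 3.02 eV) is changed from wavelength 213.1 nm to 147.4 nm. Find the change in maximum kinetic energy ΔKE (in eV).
2.5933 eV

Using Einstein's equation: KE_max = hc/λ - φ

For λ₁ = 213.1 nm:
KE₁ = hc/λ₁ - φ = 5.8181 - 3.02 = 2.7981 eV

For λ₂ = 147.4 nm:
KE₂ = hc/λ₂ - φ = 8.4114 - 3.02 = 5.3914 eV

Change in KE:
ΔKE = KE₂ - KE₁ = 5.3914 - 2.7981 = 2.5933 eV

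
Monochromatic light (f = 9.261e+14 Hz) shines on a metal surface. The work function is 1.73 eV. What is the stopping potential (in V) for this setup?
2.1000 V

The stopping potential V_s satisfies: eV_s = KE_max

First, find KE_max using Einstein's equation:
E_photon = hf = (6.626×10⁻³⁴ J·s)(9.261e+14 Hz) = 3.8300 eV
KE_max = E_photon - φ = 3.8300 - 1.73 = 2.1000 eV

Since eV_s = KE_max:
V_s = KE_max/e = 2.1000 V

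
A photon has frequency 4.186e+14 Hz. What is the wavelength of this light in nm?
716.18 nm

Using the wave equation: c = fλ

Solving for wavelength:
λ = c/f = (3×10⁸ m/s) / (4.186e+14 Hz)
λ = 716.18 nm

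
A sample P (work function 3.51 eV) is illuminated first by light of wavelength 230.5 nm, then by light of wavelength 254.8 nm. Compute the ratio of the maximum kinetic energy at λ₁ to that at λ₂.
1.3783

Using Einstein's equation: KE_max = hc/λ - φ

For λ₁ = 230.5 nm:
E₁ = hc/λ₁ = 5.3789 eV
KE₁ = E₁ - φ = 5.3789 - 3.51 = 1.8689 eV

For λ₂ = 254.8 nm:
E₂ = hc/λ₂ = 4.8659 eV
KE₂ = E₂ - φ = 4.8659 - 3.51 = 1.3559 eV

Ratio: KE₁/KE₂ = 1.8689/1.3559 = 1.3783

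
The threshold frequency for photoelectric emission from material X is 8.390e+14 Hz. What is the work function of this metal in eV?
3.47 eV

At the threshold frequency, photon energy equals work function:
φ = hf₀

Calculating:
φ = (6.626×10⁻³⁴ J·s)(8.390e+14 Hz)
φ = 3.47 eV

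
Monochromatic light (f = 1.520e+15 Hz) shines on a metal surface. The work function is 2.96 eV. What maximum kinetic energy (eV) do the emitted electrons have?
3.3262 eV

Using Einstein's photoelectric equation: KE_max = hf - φ

First, calculate the photon energy:
E_photon = hf = (6.626×10⁻³⁴ J·s)(1.520e+15 Hz)
E_photon = 6.2862 eV

Then, the maximum kinetic energy:
KE_max = E_photon - φ = 6.2862 eV - 2.96 eV = 3.3262 eV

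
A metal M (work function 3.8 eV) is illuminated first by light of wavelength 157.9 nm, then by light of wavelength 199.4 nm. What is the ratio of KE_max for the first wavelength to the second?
1.6759

Using Einstein's equation: KE_max = hc/λ - φ

For λ₁ = 157.9 nm:
E₁ = hc/λ₁ = 7.8521 eV
KE₁ = E₁ - φ = 7.8521 - 3.8 = 4.0521 eV

For λ₂ = 199.4 nm:
E₂ = hc/λ₂ = 6.2179 eV
KE₂ = E₂ - φ = 6.2179 - 3.8 = 2.4179 eV

Ratio: KE₁/KE₂ = 4.0521/2.4179 = 1.6759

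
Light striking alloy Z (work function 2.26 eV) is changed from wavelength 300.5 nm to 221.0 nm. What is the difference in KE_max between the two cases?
1.4842 eV

Using Einstein's equation: KE_max = hc/λ - φ

For λ₁ = 300.5 nm:
KE₁ = hc/λ₁ - φ = 4.1259 - 2.26 = 1.8659 eV

For λ₂ = 221.0 nm:
KE₂ = hc/λ₂ - φ = 5.6101 - 2.26 = 3.3501 eV

Change in KE:
ΔKE = KE₂ - KE₁ = 3.3501 - 1.8659 = 1.4842 eV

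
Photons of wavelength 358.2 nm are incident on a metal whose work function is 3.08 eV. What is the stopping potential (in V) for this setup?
0.3813 V

The stopping potential V_s satisfies: eV_s = KE_max

First, find KE_max using Einstein's equation:
E_photon = hc/λ = 3.4613 eV
KE_max = E_photon - φ = 3.4613 - 3.08 = 0.3813 eV

Since eV_s = KE_max:
V_s = KE_max/e = 0.3813 V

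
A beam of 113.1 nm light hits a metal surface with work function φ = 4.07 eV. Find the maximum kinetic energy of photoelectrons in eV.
6.8924 eV

Using Einstein's photoelectric equation: KE_max = hf - φ = hc/λ - φ

First, calculate the photon energy:
E_photon = hc/λ = (6.626×10⁻³⁴ J·s)(3×10⁸ m/s) / (113.1×10⁻⁹ m)
E_photon = 10.9624 eV

Then, the maximum kinetic energy:
KE_max = E_photon - φ = 10.9624 eV - 4.07 eV = 6.8924 eV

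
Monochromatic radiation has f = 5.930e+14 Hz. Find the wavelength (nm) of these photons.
505.55 nm

Using the wave equation: c = fλ

Solving for wavelength:
λ = c/f = (3×10⁸ m/s) / (5.930e+14 Hz)
λ = 505.55 nm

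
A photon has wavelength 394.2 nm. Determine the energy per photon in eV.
3.1452 eV

Using E = hf = hc/λ:

E = hc/λ = (6.626×10⁻³⁴ J·s)(3×10⁸ m/s) / (394.2×10⁻⁹ m)
E = 3.1452 eV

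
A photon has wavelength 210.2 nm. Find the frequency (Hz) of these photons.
1.4262e+15 Hz

Using the wave equation: c = fλ

Solving for frequency:
f = c/λ = (3×10⁸ m/s) / (210.2×10⁻⁹ m)
f = 1.4262e+15 Hz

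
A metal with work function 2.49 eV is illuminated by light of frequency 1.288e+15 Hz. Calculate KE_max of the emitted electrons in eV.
2.8367 eV

Using Einstein's photoelectric equation: KE_max = hf - φ

First, calculate the photon energy:
E_photon = hf = (6.626×10⁻³⁴ J·s)(1.288e+15 Hz)
E_photon = 5.3267 eV

Then, the maximum kinetic energy:
KE_max = E_photon - φ = 5.3267 eV - 2.49 eV = 2.8367 eV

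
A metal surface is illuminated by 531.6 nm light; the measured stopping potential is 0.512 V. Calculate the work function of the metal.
1.82 eV

The stopping potential gives the maximum kinetic energy: KE_max = eV_s = 0.512 eV

From Einstein's photoelectric equation: KE_max = hc/λ - φ
Rearranging: φ = hc/λ - KE_max

Calculate photon energy:
E_photon = hc/λ = (6.626×10⁻³⁴ J·s)(3×10⁸ m/s) / (531.6×10⁻⁹ m) = 2.3323 eV

Therefore:
φ = 2.3323 - 0.512 = 1.82 eV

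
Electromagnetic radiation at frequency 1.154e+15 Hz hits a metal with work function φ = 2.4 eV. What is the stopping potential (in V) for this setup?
2.3726 V

The stopping potential V_s satisfies: eV_s = KE_max

First, find KE_max using Einstein's equation:
E_photon = hf = (6.626×10⁻³⁴ J·s)(1.154e+15 Hz) = 4.7726 eV
KE_max = E_photon - φ = 4.7726 - 2.4 = 2.3726 eV

Since eV_s = KE_max:
V_s = KE_max/e = 2.3726 V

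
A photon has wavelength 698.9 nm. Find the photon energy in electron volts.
1.7740 eV

Using E = hf = hc/λ:

E = hc/λ = (6.626×10⁻³⁴ J·s)(3×10⁸ m/s) / (698.9×10⁻⁹ m)
E = 1.7740 eV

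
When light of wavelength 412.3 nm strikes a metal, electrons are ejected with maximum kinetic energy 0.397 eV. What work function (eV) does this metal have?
2.61 eV

From Einstein's photoelectric equation: KE_max = hf - φ = hc/λ - φ

Rearranging for φ:
φ = hc/λ - KE_max

Calculate photon energy:
E_photon = hc/λ = 3.0071 eV

Therefore:
φ = 3.0071 - 0.397 = 2.61 eV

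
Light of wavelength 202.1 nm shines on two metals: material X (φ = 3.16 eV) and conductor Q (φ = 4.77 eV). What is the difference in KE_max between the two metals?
1.6100 eV

Using KE_max = hc/λ - φ for each metal:

Photon energy: E = hc/λ = 6.1348 eV

For material X (φ₁ = 3.16 eV):
KE₁ = E - φ₁ = 6.1348 - 3.16 = 2.9748 eV

For conductor Q (φ₂ = 4.77 eV):
KE₂ = E - φ₂ = 6.1348 - 4.77 = 1.3648 eV

Difference:
ΔKE = KE₁ - KE₂ = 2.9748 - 1.3648 = 1.6100 eV

Note: The difference equals the difference in work functions: 4.77 - 3.16 = 1.61 eV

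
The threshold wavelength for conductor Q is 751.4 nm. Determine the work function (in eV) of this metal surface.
1.65 eV

At the threshold wavelength, photon energy equals work function:
φ = hc/λ₀

Calculating:
φ = (6.626×10⁻³⁴ J·s)(3×10⁸ m/s) / (751.4×10⁻⁹ m)
φ = 1.65 eV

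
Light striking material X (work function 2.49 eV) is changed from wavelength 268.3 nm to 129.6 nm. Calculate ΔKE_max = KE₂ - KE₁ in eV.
4.9456 eV

Using Einstein's equation: KE_max = hc/λ - φ

For λ₁ = 268.3 nm:
KE₁ = hc/λ₁ - φ = 4.6211 - 2.49 = 2.1311 eV

For λ₂ = 129.6 nm:
KE₂ = hc/λ₂ - φ = 9.5667 - 2.49 = 7.0767 eV

Change in KE:
ΔKE = KE₂ - KE₁ = 7.0767 - 2.1311 = 4.9456 eV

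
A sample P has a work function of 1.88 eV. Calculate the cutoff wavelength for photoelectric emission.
659.49 nm

The threshold wavelength is when the photon energy equals the work function:
hc/λ₀ = φ

Solving for λ₀:
λ₀ = hc/φ = (6.626×10⁻³⁴ J·s)(3×10⁸ m/s) / (1.88 eV × 1.602×10⁻¹⁹ J/eV)
λ₀ = 659.49 nm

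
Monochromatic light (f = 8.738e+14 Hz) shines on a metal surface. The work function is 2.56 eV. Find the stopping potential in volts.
1.0537 V

The stopping potential V_s satisfies: eV_s = KE_max

First, find KE_max using Einstein's equation:
E_photon = hf = (6.626×10⁻³⁴ J·s)(8.738e+14 Hz) = 3.6137 eV
KE_max = E_photon - φ = 3.6137 - 2.56 = 1.0537 eV

Since eV_s = KE_max:
V_s = KE_max/e = 1.0537 V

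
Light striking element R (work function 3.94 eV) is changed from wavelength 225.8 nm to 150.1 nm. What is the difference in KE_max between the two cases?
2.7692 eV

Using Einstein's equation: KE_max = hc/λ - φ

For λ₁ = 225.8 nm:
KE₁ = hc/λ₁ - φ = 5.4909 - 3.94 = 1.5509 eV

For λ₂ = 150.1 nm:
KE₂ = hc/λ₂ - φ = 8.2601 - 3.94 = 4.3201 eV

Change in KE:
ΔKE = KE₂ - KE₁ = 4.3201 - 1.5509 = 2.7692 eV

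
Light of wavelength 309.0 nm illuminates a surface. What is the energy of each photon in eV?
4.0124 eV

Using E = hf = hc/λ:

E = hc/λ = (6.626×10⁻³⁴ J·s)(3×10⁸ m/s) / (309.0×10⁻⁹ m)
E = 4.0124 eV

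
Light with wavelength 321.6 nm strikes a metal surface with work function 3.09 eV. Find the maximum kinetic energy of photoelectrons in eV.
0.7652 eV

Using Einstein's photoelectric equation: KE_max = hf - φ = hc/λ - φ

First, calculate the photon energy:
E_photon = hc/λ = (6.626×10⁻³⁴ J·s)(3×10⁸ m/s) / (321.6×10⁻⁹ m)
E_photon = 3.8552 eV

Then, the maximum kinetic energy:
KE_max = E_photon - φ = 3.8552 eV - 3.09 eV = 0.7652 eV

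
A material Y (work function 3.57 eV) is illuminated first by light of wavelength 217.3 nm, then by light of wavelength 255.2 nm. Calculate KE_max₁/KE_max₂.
1.6577

Using Einstein's equation: KE_max = hc/λ - φ

For λ₁ = 217.3 nm:
E₁ = hc/λ₁ = 5.7057 eV
KE₁ = E₁ - φ = 5.7057 - 3.57 = 2.1357 eV

For λ₂ = 255.2 nm:
E₂ = hc/λ₂ = 4.8583 eV
KE₂ = E₂ - φ = 4.8583 - 3.57 = 1.2883 eV

Ratio: KE₁/KE₂ = 2.1357/1.2883 = 1.6577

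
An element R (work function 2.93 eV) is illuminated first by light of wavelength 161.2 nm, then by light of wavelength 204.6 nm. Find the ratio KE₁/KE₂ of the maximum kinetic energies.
1.5213

Using Einstein's equation: KE_max = hc/λ - φ

For λ₁ = 161.2 nm:
E₁ = hc/λ₁ = 7.6913 eV
KE₁ = E₁ - φ = 7.6913 - 2.93 = 4.7613 eV

For λ₂ = 204.6 nm:
E₂ = hc/λ₂ = 6.0598 eV
KE₂ = E₂ - φ = 6.0598 - 2.93 = 3.1298 eV

Ratio: KE₁/KE₂ = 4.7613/3.1298 = 1.5213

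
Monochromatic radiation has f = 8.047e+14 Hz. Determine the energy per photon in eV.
3.3280 eV

Using E = hf:

E = hf = (6.626×10⁻³⁴ J·s)(8.047e+14 Hz)
E = 3.3280 eV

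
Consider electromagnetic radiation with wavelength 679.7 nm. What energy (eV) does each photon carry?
1.8241 eV

Using E = hf = hc/λ:

E = hc/λ = (6.626×10⁻³⁴ J·s)(3×10⁸ m/s) / (679.7×10⁻⁹ m)
E = 1.8241 eV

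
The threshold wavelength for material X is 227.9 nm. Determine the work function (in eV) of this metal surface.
5.44 eV

At the threshold wavelength, photon energy equals work function:
φ = hc/λ₀

Calculating:
φ = (6.626×10⁻³⁴ J·s)(3×10⁸ m/s) / (227.9×10⁻⁹ m)
φ = 5.44 eV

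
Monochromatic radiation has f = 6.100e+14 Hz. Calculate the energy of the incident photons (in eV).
2.5228 eV

Using E = hf:

E = hf = (6.626×10⁻³⁴ J·s)(6.100e+14 Hz)
E = 2.5228 eV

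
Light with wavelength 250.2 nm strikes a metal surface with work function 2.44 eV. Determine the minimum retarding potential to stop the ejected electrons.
2.5154 V

The stopping potential V_s satisfies: eV_s = KE_max

First, find KE_max using Einstein's equation:
E_photon = hc/λ = 4.9554 eV
KE_max = E_photon - φ = 4.9554 - 2.44 = 2.5154 eV

Since eV_s = KE_max:
V_s = KE_max/e = 2.5154 V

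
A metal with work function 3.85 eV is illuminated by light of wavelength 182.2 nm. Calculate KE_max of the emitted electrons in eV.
2.9548 eV

Using Einstein's photoelectric equation: KE_max = hf - φ = hc/λ - φ

First, calculate the photon energy:
E_photon = hc/λ = (6.626×10⁻³⁴ J·s)(3×10⁸ m/s) / (182.2×10⁻⁹ m)
E_photon = 6.8048 eV

Then, the maximum kinetic energy:
KE_max = E_photon - φ = 6.8048 eV - 3.85 eV = 2.9548 eV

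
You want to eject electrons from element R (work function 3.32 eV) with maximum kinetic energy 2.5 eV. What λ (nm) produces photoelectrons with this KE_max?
213.03 nm

From Einstein's equation: KE_max = hc/λ - φ

Rearranging for λ:
hc/λ = KE_max + φ
λ = hc/(KE_max + φ)

Required photon energy:
E_photon = KE_max + φ = 2.5 + 3.32 = 5.82 eV

Required wavelength:
λ = hc/E_photon = (6.626×10⁻³⁴)(3×10⁸) / (5.82 × 1.602×10⁻¹⁹)
λ = 213.03 nm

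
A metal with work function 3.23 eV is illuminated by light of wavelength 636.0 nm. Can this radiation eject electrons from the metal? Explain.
No

For photoemission, the photon energy must exceed the work function.

Photon energy: E = hc/λ = 1.9494 eV
Work function: φ = 3.23 eV

Since E_photon (1.9494 eV) < φ (3.23 eV), photoemission will NOT occur.
The threshold wavelength is λ₀ = hc/φ = 383.9 nm.
Since 636.0 nm > 383.9 nm, the photons lack sufficient energy.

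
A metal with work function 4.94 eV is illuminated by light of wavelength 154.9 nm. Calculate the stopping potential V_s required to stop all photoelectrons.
3.0641 V

The stopping potential V_s satisfies: eV_s = KE_max

First, find KE_max using Einstein's equation:
E_photon = hc/λ = 8.0041 eV
KE_max = E_photon - φ = 8.0041 - 4.94 = 3.0641 eV

Since eV_s = KE_max:
V_s = KE_max/e = 3.0641 V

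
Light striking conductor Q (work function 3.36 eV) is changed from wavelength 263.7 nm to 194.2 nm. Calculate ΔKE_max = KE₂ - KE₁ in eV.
1.6826 eV

Using Einstein's equation: KE_max = hc/λ - φ

For λ₁ = 263.7 nm:
KE₁ = hc/λ₁ - φ = 4.7017 - 3.36 = 1.3417 eV

For λ₂ = 194.2 nm:
KE₂ = hc/λ₂ - φ = 6.3844 - 3.36 = 3.0244 eV

Change in KE:
ΔKE = KE₂ - KE₁ = 3.0244 - 1.3417 = 1.6826 eV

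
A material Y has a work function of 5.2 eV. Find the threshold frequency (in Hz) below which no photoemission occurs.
1.2574e+15 Hz

The threshold frequency is when the photon energy equals the work function:
hf₀ = φ

Solving for f₀:
f₀ = φ/h = (5.2 eV × 1.602×10⁻¹⁹ J/eV) / (6.626×10⁻³⁴ J·s)
f₀ = 1.2574e+15 Hz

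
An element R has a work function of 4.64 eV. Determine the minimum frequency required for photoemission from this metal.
1.1219e+15 Hz

The threshold frequency is when the photon energy equals the work function:
hf₀ = φ

Solving for f₀:
f₀ = φ/h = (4.64 eV × 1.602×10⁻¹⁹ J/eV) / (6.626×10⁻³⁴ J·s)
f₀ = 1.1219e+15 Hz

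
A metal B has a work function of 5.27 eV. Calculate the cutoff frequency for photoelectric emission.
1.2743e+15 Hz

The threshold frequency is when the photon energy equals the work function:
hf₀ = φ

Solving for f₀:
f₀ = φ/h = (5.27 eV × 1.602×10⁻¹⁹ J/eV) / (6.626×10⁻³⁴ J·s)
f₀ = 1.2743e+15 Hz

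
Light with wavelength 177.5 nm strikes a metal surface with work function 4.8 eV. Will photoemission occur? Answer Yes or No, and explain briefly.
Yes

For photoemission, the photon energy must exceed the work function.

Photon energy: E = hc/λ = 6.9850 eV
Work function: φ = 4.8 eV

Since E_photon (6.9850 eV) > φ (4.8 eV), photoemission WILL occur.
The threshold wavelength is λ₀ = hc/φ = 258.3 nm.
Since 177.5 nm < 258.3 nm, the light has sufficient energy.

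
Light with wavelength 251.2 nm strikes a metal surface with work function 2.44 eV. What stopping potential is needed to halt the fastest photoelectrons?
2.4957 V

The stopping potential V_s satisfies: eV_s = KE_max

First, find KE_max using Einstein's equation:
E_photon = hc/λ = 4.9357 eV
KE_max = E_photon - φ = 4.9357 - 2.44 = 2.4957 eV

Since eV_s = KE_max:
V_s = KE_max/e = 2.4957 V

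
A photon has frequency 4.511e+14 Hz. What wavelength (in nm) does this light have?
664.58 nm

Using the wave equation: c = fλ

Solving for wavelength:
λ = c/f = (3×10⁸ m/s) / (4.511e+14 Hz)
λ = 664.58 nm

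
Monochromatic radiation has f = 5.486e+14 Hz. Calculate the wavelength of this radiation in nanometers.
546.47 nm

Using the wave equation: c = fλ

Solving for wavelength:
λ = c/f = (3×10⁸ m/s) / (5.486e+14 Hz)
λ = 546.47 nm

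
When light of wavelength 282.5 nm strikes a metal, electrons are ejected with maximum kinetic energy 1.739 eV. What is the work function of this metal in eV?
2.65 eV

From Einstein's photoelectric equation: KE_max = hf - φ = hc/λ - φ

Rearranging for φ:
φ = hc/λ - KE_max

Calculate photon energy:
E_photon = hc/λ = 4.3888 eV

Therefore:
φ = 4.3888 - 1.739 = 2.65 eV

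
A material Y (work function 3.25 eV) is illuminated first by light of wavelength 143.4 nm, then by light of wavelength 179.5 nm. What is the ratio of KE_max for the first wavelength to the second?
1.4755

Using Einstein's equation: KE_max = hc/λ - φ

For λ₁ = 143.4 nm:
E₁ = hc/λ₁ = 8.6460 eV
KE₁ = E₁ - φ = 8.6460 - 3.25 = 5.3960 eV

For λ₂ = 179.5 nm:
E₂ = hc/λ₂ = 6.9072 eV
KE₂ = E₂ - φ = 6.9072 - 3.25 = 3.6572 eV

Ratio: KE₁/KE₂ = 5.3960/3.6572 = 1.4755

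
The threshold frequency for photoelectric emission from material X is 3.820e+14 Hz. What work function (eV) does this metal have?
1.58 eV

At the threshold frequency, photon energy equals work function:
φ = hf₀

Calculating:
φ = (6.626×10⁻³⁴ J·s)(3.820e+14 Hz)
φ = 1.58 eV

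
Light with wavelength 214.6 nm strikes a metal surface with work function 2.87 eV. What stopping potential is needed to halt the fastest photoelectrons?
2.9075 V

The stopping potential V_s satisfies: eV_s = KE_max

First, find KE_max using Einstein's equation:
E_photon = hc/λ = 5.7775 eV
KE_max = E_photon - φ = 5.7775 - 2.87 = 2.9075 eV

Since eV_s = KE_max:
V_s = KE_max/e = 2.9075 V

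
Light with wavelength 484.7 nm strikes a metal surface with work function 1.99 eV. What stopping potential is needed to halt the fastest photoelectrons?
0.5680 V

The stopping potential V_s satisfies: eV_s = KE_max

First, find KE_max using Einstein's equation:
E_photon = hc/λ = 2.5580 eV
KE_max = E_photon - φ = 2.5580 - 1.99 = 0.5680 eV

Since eV_s = KE_max:
V_s = KE_max/e = 0.5680 V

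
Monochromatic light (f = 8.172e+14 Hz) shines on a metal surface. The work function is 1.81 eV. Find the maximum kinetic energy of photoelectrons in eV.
1.5697 eV

Using Einstein's photoelectric equation: KE_max = hf - φ

First, calculate the photon energy:
E_photon = hf = (6.626×10⁻³⁴ J·s)(8.172e+14 Hz)
E_photon = 3.3797 eV

Then, the maximum kinetic energy:
KE_max = E_photon - φ = 3.3797 eV - 1.81 eV = 1.5697 eV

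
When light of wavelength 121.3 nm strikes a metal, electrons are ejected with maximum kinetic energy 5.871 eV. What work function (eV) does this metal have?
4.35 eV

From Einstein's photoelectric equation: KE_max = hf - φ = hc/λ - φ

Rearranging for φ:
φ = hc/λ - KE_max

Calculate photon energy:
E_photon = hc/λ = 10.2213 eV

Therefore:
φ = 10.2213 - 5.871 = 4.35 eV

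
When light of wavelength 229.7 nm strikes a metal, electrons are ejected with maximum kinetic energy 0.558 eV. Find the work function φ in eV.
4.84 eV

From Einstein's photoelectric equation: KE_max = hf - φ = hc/λ - φ

Rearranging for φ:
φ = hc/λ - KE_max

Calculate photon energy:
E_photon = hc/λ = 5.3977 eV

Therefore:
φ = 5.3977 - 0.558 = 4.84 eV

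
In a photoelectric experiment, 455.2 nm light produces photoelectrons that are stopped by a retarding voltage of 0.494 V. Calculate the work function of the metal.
2.23 eV

The stopping potential gives the maximum kinetic energy: KE_max = eV_s = 0.494 eV

From Einstein's photoelectric equation: KE_max = hc/λ - φ
Rearranging: φ = hc/λ - KE_max

Calculate photon energy:
E_photon = hc/λ = (6.626×10⁻³⁴ J·s)(3×10⁸ m/s) / (455.2×10⁻⁹ m) = 2.7237 eV

Therefore:
φ = 2.7237 - 0.494 = 2.23 eV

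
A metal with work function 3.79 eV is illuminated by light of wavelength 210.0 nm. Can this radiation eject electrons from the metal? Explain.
Yes

For photoemission, the photon energy must exceed the work function.

Photon energy: E = hc/λ = 5.9040 eV
Work function: φ = 3.79 eV

Since E_photon (5.9040 eV) > φ (3.79 eV), photoemission WILL occur.
The threshold wavelength is λ₀ = hc/φ = 327.1 nm.
Since 210.0 nm < 327.1 nm, the light has sufficient energy.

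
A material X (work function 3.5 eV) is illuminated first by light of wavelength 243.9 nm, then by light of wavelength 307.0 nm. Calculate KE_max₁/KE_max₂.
2.9400

Using Einstein's equation: KE_max = hc/λ - φ

For λ₁ = 243.9 nm:
E₁ = hc/λ₁ = 5.0834 eV
KE₁ = E₁ - φ = 5.0834 - 3.5 = 1.5834 eV

For λ₂ = 307.0 nm:
E₂ = hc/λ₂ = 4.0386 eV
KE₂ = E₂ - φ = 4.0386 - 3.5 = 0.5386 eV

Ratio: KE₁/KE₂ = 1.5834/0.5386 = 2.9400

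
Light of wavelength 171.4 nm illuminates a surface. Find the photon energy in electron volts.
7.2336 eV

Using E = hf = hc/λ:

E = hc/λ = (6.626×10⁻³⁴ J·s)(3×10⁸ m/s) / (171.4×10⁻⁹ m)
E = 7.2336 eV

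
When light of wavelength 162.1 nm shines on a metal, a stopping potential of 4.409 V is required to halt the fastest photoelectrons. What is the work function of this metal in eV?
3.24 eV

The stopping potential gives the maximum kinetic energy: KE_max = eV_s = 4.409 eV

From Einstein's photoelectric equation: KE_max = hc/λ - φ
Rearranging: φ = hc/λ - KE_max

Calculate photon energy:
E_photon = hc/λ = (6.626×10⁻³⁴ J·s)(3×10⁸ m/s) / (162.1×10⁻⁹ m) = 7.6486 eV

Therefore:
φ = 7.6486 - 4.409 = 3.24 eV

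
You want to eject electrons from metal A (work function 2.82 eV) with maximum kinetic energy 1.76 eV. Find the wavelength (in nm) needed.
270.71 nm

From Einstein's equation: KE_max = hc/λ - φ

Rearranging for λ:
hc/λ = KE_max + φ
λ = hc/(KE_max + φ)

Required photon energy:
E_photon = KE_max + φ = 1.76 + 2.82 = 4.58 eV

Required wavelength:
λ = hc/E_photon = (6.626×10⁻³⁴)(3×10⁸) / (4.58 × 1.602×10⁻¹⁹)
λ = 270.71 nm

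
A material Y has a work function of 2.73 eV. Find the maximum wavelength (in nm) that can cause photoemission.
454.15 nm

The threshold wavelength is when the photon energy equals the work function:
hc/λ₀ = φ

Solving for λ₀:
λ₀ = hc/φ = (6.626×10⁻³⁴ J·s)(3×10⁸ m/s) / (2.73 eV × 1.602×10⁻¹⁹ J/eV)
λ₀ = 454.15 nm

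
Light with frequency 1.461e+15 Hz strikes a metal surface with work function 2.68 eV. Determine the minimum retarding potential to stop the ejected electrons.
3.3622 V

The stopping potential V_s satisfies: eV_s = KE_max

First, find KE_max using Einstein's equation:
E_photon = hf = (6.626×10⁻³⁴ J·s)(1.461e+15 Hz) = 6.0422 eV
KE_max = E_photon - φ = 6.0422 - 2.68 = 3.3622 eV

Since eV_s = KE_max:
V_s = KE_max/e = 3.3622 V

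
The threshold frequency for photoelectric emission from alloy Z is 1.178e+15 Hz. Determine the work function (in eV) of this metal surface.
4.87 eV

At the threshold frequency, photon energy equals work function:
φ = hf₀

Calculating:
φ = (6.626×10⁻³⁴ J·s)(1.178e+15 Hz)
φ = 4.87 eV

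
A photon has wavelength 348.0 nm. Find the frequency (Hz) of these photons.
8.6147e+14 Hz

Using the wave equation: c = fλ

Solving for frequency:
f = c/λ = (3×10⁸ m/s) / (348.0×10⁻⁹ m)
f = 8.6147e+14 Hz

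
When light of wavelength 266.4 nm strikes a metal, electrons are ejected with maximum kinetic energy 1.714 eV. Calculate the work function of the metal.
2.94 eV

From Einstein's photoelectric equation: KE_max = hf - φ = hc/λ - φ

Rearranging for φ:
φ = hc/λ - KE_max

Calculate photon energy:
E_photon = hc/λ = 4.6541 eV

Therefore:
φ = 4.6541 - 1.714 = 2.94 eV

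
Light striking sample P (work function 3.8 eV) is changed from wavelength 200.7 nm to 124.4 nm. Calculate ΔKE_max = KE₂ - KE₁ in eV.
3.7890 eV

Using Einstein's equation: KE_max = hc/λ - φ

For λ₁ = 200.7 nm:
KE₁ = hc/λ₁ - φ = 6.1776 - 3.8 = 2.3776 eV

For λ₂ = 124.4 nm:
KE₂ = hc/λ₂ - φ = 9.9666 - 3.8 = 6.1666 eV

Change in KE:
ΔKE = KE₂ - KE₁ = 6.1666 - 2.3776 = 3.7890 eV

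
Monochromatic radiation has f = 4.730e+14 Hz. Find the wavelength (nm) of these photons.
633.81 nm

Using the wave equation: c = fλ

Solving for wavelength:
λ = c/f = (3×10⁸ m/s) / (4.730e+14 Hz)
λ = 633.81 nm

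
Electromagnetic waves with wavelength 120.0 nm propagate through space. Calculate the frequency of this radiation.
2.4983e+15 Hz

Using the wave equation: c = fλ

Solving for frequency:
f = c/λ = (3×10⁸ m/s) / (120.0×10⁻⁹ m)
f = 2.4983e+15 Hz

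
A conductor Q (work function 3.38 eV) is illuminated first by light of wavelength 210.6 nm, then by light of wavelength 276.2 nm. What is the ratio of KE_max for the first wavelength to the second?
2.2609

Using Einstein's equation: KE_max = hc/λ - φ

For λ₁ = 210.6 nm:
E₁ = hc/λ₁ = 5.8872 eV
KE₁ = E₁ - φ = 5.8872 - 3.38 = 2.5072 eV

For λ₂ = 276.2 nm:
E₂ = hc/λ₂ = 4.4889 eV
KE₂ = E₂ - φ = 4.4889 - 3.38 = 1.1089 eV

Ratio: KE₁/KE₂ = 2.5072/1.1089 = 2.2609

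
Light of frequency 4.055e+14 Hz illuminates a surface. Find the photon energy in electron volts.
1.6770 eV

Using E = hf:

E = hf = (6.626×10⁻³⁴ J·s)(4.055e+14 Hz)
E = 1.6770 eV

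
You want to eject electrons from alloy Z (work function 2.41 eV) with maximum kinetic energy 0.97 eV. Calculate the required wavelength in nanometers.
366.82 nm

From Einstein's equation: KE_max = hc/λ - φ

Rearranging for λ:
hc/λ = KE_max + φ
λ = hc/(KE_max + φ)

Required photon energy:
E_photon = KE_max + φ = 0.97 + 2.41 = 3.38 eV

Required wavelength:
λ = hc/E_photon = (6.626×10⁻³⁴)(3×10⁸) / (3.38 × 1.602×10⁻¹⁹)
λ = 366.82 nm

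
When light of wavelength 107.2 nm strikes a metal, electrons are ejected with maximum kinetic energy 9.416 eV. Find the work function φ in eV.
2.15 eV

From Einstein's photoelectric equation: KE_max = hf - φ = hc/λ - φ

Rearranging for φ:
φ = hc/λ - KE_max

Calculate photon energy:
E_photon = hc/λ = 11.5657 eV

Therefore:
φ = 11.5657 - 9.416 = 2.15 eV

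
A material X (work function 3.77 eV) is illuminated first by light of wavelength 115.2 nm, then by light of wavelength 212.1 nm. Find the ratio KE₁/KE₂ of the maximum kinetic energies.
3.3690

Using Einstein's equation: KE_max = hc/λ - φ

For λ₁ = 115.2 nm:
E₁ = hc/λ₁ = 10.7625 eV
KE₁ = E₁ - φ = 10.7625 - 3.77 = 6.9925 eV

For λ₂ = 212.1 nm:
E₂ = hc/λ₂ = 5.8456 eV
KE₂ = E₂ - φ = 5.8456 - 3.77 = 2.0756 eV

Ratio: KE₁/KE₂ = 6.9925/2.0756 = 3.3690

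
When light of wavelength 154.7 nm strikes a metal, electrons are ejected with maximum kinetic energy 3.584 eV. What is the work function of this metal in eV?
4.43 eV

From Einstein's photoelectric equation: KE_max = hf - φ = hc/λ - φ

Rearranging for φ:
φ = hc/λ - KE_max

Calculate photon energy:
E_photon = hc/λ = 8.0145 eV

Therefore:
φ = 8.0145 - 3.584 = 4.43 eV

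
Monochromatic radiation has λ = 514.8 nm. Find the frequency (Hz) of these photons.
5.8235e+14 Hz

Using the wave equation: c = fλ

Solving for frequency:
f = c/λ = (3×10⁸ m/s) / (514.8×10⁻⁹ m)
f = 5.8235e+14 Hz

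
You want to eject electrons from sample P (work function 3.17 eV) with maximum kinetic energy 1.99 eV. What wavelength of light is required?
240.28 nm

From Einstein's equation: KE_max = hc/λ - φ

Rearranging for λ:
hc/λ = KE_max + φ
λ = hc/(KE_max + φ)

Required photon energy:
E_photon = KE_max + φ = 1.99 + 3.17 = 5.16 eV

Required wavelength:
λ = hc/E_photon = (6.626×10⁻³⁴)(3×10⁸) / (5.16 × 1.602×10⁻¹⁹)
λ = 240.28 nm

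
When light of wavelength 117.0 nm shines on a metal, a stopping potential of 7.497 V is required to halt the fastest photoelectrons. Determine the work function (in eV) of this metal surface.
3.10 eV

The stopping potential gives the maximum kinetic energy: KE_max = eV_s = 7.497 eV

From Einstein's photoelectric equation: KE_max = hc/λ - φ
Rearranging: φ = hc/λ - KE_max

Calculate photon energy:
E_photon = hc/λ = (6.626×10⁻³⁴ J·s)(3×10⁸ m/s) / (117.0×10⁻⁹ m) = 10.5969 eV

Therefore:
φ = 10.5969 - 7.497 = 3.10 eV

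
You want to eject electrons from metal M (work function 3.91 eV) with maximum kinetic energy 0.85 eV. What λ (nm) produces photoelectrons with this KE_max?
260.47 nm

From Einstein's equation: KE_max = hc/λ - φ

Rearranging for λ:
hc/λ = KE_max + φ
λ = hc/(KE_max + φ)

Required photon energy:
E_photon = KE_max + φ = 0.85 + 3.91 = 4.76 eV

Required wavelength:
λ = hc/E_photon = (6.626×10⁻³⁴)(3×10⁸) / (4.76 × 1.602×10⁻¹⁹)
λ = 260.47 nm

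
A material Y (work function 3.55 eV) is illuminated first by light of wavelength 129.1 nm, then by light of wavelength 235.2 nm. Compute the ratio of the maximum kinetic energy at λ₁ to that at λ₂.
3.5167

Using Einstein's equation: KE_max = hc/λ - φ

For λ₁ = 129.1 nm:
E₁ = hc/λ₁ = 9.6037 eV
KE₁ = E₁ - φ = 9.6037 - 3.55 = 6.0537 eV

For λ₂ = 235.2 nm:
E₂ = hc/λ₂ = 5.2714 eV
KE₂ = E₂ - φ = 5.2714 - 3.55 = 1.7214 eV

Ratio: KE₁/KE₂ = 6.0537/1.7214 = 3.5167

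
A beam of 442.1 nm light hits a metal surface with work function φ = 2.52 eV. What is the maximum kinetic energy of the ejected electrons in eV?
0.2844 eV

Using Einstein's photoelectric equation: KE_max = hf - φ = hc/λ - φ

First, calculate the photon energy:
E_photon = hc/λ = (6.626×10⁻³⁴ J·s)(3×10⁸ m/s) / (442.1×10⁻⁹ m)
E_photon = 2.8044 eV

Then, the maximum kinetic energy:
KE_max = E_photon - φ = 2.8044 eV - 2.52 eV = 0.2844 eV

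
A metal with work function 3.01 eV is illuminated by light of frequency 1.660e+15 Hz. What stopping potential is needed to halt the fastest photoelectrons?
3.8552 V

The stopping potential V_s satisfies: eV_s = KE_max

First, find KE_max using Einstein's equation:
E_photon = hf = (6.626×10⁻³⁴ J·s)(1.660e+15 Hz) = 6.8652 eV
KE_max = E_photon - φ = 6.8652 - 3.01 = 3.8552 eV

Since eV_s = KE_max:
V_s = KE_max/e = 3.8552 V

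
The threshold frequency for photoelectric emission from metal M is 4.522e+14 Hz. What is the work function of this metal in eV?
1.87 eV

At the threshold frequency, photon energy equals work function:
φ = hf₀

Calculating:
φ = (6.626×10⁻³⁴ J·s)(4.522e+14 Hz)
φ = 1.87 eV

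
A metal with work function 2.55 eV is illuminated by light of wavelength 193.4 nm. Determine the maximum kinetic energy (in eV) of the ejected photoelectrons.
3.8608 eV

Using Einstein's photoelectric equation: KE_max = hf - φ = hc/λ - φ

First, calculate the photon energy:
E_photon = hc/λ = (6.626×10⁻³⁴ J·s)(3×10⁸ m/s) / (193.4×10⁻⁹ m)
E_photon = 6.4108 eV

Then, the maximum kinetic energy:
KE_max = E_photon - φ = 6.4108 eV - 2.55 eV = 3.8608 eV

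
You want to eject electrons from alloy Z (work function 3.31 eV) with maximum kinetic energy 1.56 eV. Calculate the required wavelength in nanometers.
254.59 nm

From Einstein's equation: KE_max = hc/λ - φ

Rearranging for λ:
hc/λ = KE_max + φ
λ = hc/(KE_max + φ)

Required photon energy:
E_photon = KE_max + φ = 1.56 + 3.31 = 4.87 eV

Required wavelength:
λ = hc/E_photon = (6.626×10⁻³⁴)(3×10⁸) / (4.87 × 1.602×10⁻¹⁹)
λ = 254.59 nm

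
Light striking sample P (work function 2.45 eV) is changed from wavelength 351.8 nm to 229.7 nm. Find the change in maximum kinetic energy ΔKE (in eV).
1.8734 eV

Using Einstein's equation: KE_max = hc/λ - φ

For λ₁ = 351.8 nm:
KE₁ = hc/λ₁ - φ = 3.5243 - 2.45 = 1.0743 eV

For λ₂ = 229.7 nm:
KE₂ = hc/λ₂ - φ = 5.3977 - 2.45 = 2.9477 eV

Change in KE:
ΔKE = KE₂ - KE₁ = 2.9477 - 1.0743 = 1.8734 eV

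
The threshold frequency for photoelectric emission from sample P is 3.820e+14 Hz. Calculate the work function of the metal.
1.58 eV

At the threshold frequency, photon energy equals work function:
φ = hf₀

Calculating:
φ = (6.626×10⁻³⁴ J·s)(3.820e+14 Hz)
φ = 1.58 eV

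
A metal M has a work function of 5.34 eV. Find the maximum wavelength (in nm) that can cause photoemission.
232.18 nm

The threshold wavelength is when the photon energy equals the work function:
hc/λ₀ = φ

Solving for λ₀:
λ₀ = hc/φ = (6.626×10⁻³⁴ J·s)(3×10⁸ m/s) / (5.34 eV × 1.602×10⁻¹⁹ J/eV)
λ₀ = 232.18 nm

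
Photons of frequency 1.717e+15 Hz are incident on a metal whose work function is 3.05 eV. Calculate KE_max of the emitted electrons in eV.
4.0509 eV

Using Einstein's photoelectric equation: KE_max = hf - φ

First, calculate the photon energy:
E_photon = hf = (6.626×10⁻³⁴ J·s)(1.717e+15 Hz)
E_photon = 7.1009 eV

Then, the maximum kinetic energy:
KE_max = E_photon - φ = 7.1009 eV - 3.05 eV = 4.0509 eV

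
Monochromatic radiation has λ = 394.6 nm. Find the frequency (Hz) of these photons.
7.5974e+14 Hz

Using the wave equation: c = fλ

Solving for frequency:
f = c/λ = (3×10⁸ m/s) / (394.6×10⁻⁹ m)
f = 7.5974e+14 Hz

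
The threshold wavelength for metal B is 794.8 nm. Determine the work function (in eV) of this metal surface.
1.56 eV

At the threshold wavelength, photon energy equals work function:
φ = hc/λ₀

Calculating:
φ = (6.626×10⁻³⁴ J·s)(3×10⁸ m/s) / (794.8×10⁻⁹ m)
φ = 1.56 eV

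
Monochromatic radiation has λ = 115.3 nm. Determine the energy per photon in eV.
10.7532 eV

Using E = hf = hc/λ:

E = hc/λ = (6.626×10⁻³⁴ J·s)(3×10⁸ m/s) / (115.3×10⁻⁹ m)
E = 10.7532 eV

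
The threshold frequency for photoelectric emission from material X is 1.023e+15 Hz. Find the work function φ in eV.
4.23 eV

At the threshold frequency, photon energy equals work function:
φ = hf₀

Calculating:
φ = (6.626×10⁻³⁴ J·s)(1.023e+15 Hz)
φ = 4.23 eV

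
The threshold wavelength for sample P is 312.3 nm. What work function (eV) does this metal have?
3.97 eV

At the threshold wavelength, photon energy equals work function:
φ = hc/λ₀

Calculating:
φ = (6.626×10⁻³⁴ J·s)(3×10⁸ m/s) / (312.3×10⁻⁹ m)
φ = 3.97 eV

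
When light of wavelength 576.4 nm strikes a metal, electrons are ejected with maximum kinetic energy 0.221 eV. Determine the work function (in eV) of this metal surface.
1.93 eV

From Einstein's photoelectric equation: KE_max = hf - φ = hc/λ - φ

Rearranging for φ:
φ = hc/λ - KE_max

Calculate photon energy:
E_photon = hc/λ = 2.1510 eV

Therefore:
φ = 2.1510 - 0.221 = 1.93 eV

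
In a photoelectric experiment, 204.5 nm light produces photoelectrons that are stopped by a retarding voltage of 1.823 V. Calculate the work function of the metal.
4.24 eV

The stopping potential gives the maximum kinetic energy: KE_max = eV_s = 1.823 eV

From Einstein's photoelectric equation: KE_max = hc/λ - φ
Rearranging: φ = hc/λ - KE_max

Calculate photon energy:
E_photon = hc/λ = (6.626×10⁻³⁴ J·s)(3×10⁸ m/s) / (204.5×10⁻⁹ m) = 6.0628 eV

Therefore:
φ = 6.0628 - 1.823 = 4.24 eV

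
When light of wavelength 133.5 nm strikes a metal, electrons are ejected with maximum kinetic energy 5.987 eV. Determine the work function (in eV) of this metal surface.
3.30 eV

From Einstein's photoelectric equation: KE_max = hf - φ = hc/λ - φ

Rearranging for φ:
φ = hc/λ - KE_max

Calculate photon energy:
E_photon = hc/λ = 9.2872 eV

Therefore:
φ = 9.2872 - 5.987 = 3.30 eV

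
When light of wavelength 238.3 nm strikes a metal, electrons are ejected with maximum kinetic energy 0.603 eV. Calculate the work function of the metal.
4.60 eV

From Einstein's photoelectric equation: KE_max = hf - φ = hc/λ - φ

Rearranging for φ:
φ = hc/λ - KE_max

Calculate photon energy:
E_photon = hc/λ = 5.2029 eV

Therefore:
φ = 5.2029 - 0.603 = 4.60 eV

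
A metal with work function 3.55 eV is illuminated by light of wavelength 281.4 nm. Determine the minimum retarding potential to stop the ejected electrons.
0.8560 V

The stopping potential V_s satisfies: eV_s = KE_max

First, find KE_max using Einstein's equation:
E_photon = hc/λ = 4.4060 eV
KE_max = E_photon - φ = 4.4060 - 3.55 = 0.8560 eV

Since eV_s = KE_max:
V_s = KE_max/e = 0.8560 V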